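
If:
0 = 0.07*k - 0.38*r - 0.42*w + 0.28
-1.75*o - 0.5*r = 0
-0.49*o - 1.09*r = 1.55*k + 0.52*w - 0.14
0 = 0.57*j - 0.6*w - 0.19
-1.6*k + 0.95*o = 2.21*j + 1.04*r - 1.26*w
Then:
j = -6.04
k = -2.18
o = -2.01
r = 7.02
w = -6.05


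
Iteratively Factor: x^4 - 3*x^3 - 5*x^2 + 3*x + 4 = (x + 1)*(x^3 - 4*x^2 - x + 4) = (x - 4)*(x + 1)*(x^2 - 1) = (x - 4)*(x - 1)*(x + 1)*(x + 1)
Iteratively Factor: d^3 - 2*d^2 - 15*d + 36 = (d + 4)*(d^2 - 6*d + 9) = (d - 3)*(d + 4)*(d - 3)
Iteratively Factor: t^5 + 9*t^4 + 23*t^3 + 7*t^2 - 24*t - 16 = (t + 1)*(t^4 + 8*t^3 + 15*t^2 - 8*t - 16) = (t + 1)^2*(t^3 + 7*t^2 + 8*t - 16) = (t + 1)^2*(t + 4)*(t^2 + 3*t - 4) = (t + 1)^2*(t + 4)^2*(t - 1)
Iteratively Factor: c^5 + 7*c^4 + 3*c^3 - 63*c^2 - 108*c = (c)*(c^4 + 7*c^3 + 3*c^2 - 63*c - 108) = c*(c - 3)*(c^3 + 10*c^2 + 33*c + 36) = c*(c - 3)*(c + 3)*(c^2 + 7*c + 12) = c*(c - 3)*(c + 3)*(c + 4)*(c + 3)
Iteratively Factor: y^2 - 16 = (y + 4)*(y - 4)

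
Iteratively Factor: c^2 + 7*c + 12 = (c + 3)*(c + 4)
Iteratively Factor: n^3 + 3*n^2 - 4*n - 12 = (n + 3)*(n^2 - 4) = (n + 2)*(n + 3)*(n - 2)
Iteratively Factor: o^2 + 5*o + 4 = (o + 1)*(o + 4)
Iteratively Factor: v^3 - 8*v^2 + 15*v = (v - 3)*(v^2 - 5*v) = (v - 5)*(v - 3)*(v)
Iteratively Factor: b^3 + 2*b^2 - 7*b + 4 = (b + 4)*(b^2 - 2*b + 1) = (b - 1)*(b + 4)*(b - 1)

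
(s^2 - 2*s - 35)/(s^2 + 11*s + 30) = (s - 7)/(s + 6)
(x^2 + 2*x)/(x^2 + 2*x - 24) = x*(x + 2)/(x^2 + 2*x - 24)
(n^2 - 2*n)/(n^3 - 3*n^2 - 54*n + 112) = n/(n^2 - n - 56)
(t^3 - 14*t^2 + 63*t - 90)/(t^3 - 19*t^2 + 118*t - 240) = (t - 3)/(t - 8)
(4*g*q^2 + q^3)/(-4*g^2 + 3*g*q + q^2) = q^2/(-g + q)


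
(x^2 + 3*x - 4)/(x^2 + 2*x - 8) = (x - 1)/(x - 2)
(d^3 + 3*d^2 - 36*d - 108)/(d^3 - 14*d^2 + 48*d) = (d^2 + 9*d + 18)/(d*(d - 8))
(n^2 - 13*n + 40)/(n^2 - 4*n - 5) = (n - 8)/(n + 1)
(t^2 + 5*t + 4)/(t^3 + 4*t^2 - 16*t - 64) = (t + 1)/(t^2 - 16)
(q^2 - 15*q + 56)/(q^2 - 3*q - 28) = (q - 8)/(q + 4)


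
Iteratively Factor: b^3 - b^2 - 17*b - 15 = (b + 1)*(b^2 - 2*b - 15) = (b - 5)*(b + 1)*(b + 3)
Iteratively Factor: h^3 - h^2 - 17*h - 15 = (h - 5)*(h^2 + 4*h + 3) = (h - 5)*(h + 1)*(h + 3)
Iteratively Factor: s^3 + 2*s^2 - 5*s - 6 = (s + 3)*(s^2 - s - 2) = (s - 2)*(s + 3)*(s + 1)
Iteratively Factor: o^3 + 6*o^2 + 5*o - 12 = (o + 4)*(o^2 + 2*o - 3) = (o - 1)*(o + 4)*(o + 3)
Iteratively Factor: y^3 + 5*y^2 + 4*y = (y + 4)*(y^2 + y) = (y + 1)*(y + 4)*(y)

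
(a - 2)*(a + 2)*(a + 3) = a^3 + 3*a^2 - 4*a - 12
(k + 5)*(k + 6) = k^2 + 11*k + 30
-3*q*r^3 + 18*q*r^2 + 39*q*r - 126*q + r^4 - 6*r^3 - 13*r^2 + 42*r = (-3*q + r)*(r - 7)*(r - 2)*(r + 3)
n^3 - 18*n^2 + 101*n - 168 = (n - 8)*(n - 7)*(n - 3)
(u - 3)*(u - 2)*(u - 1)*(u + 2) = u^4 - 4*u^3 - u^2 + 16*u - 12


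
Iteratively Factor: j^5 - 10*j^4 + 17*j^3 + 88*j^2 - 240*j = (j - 5)*(j^4 - 5*j^3 - 8*j^2 + 48*j) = (j - 5)*(j - 4)*(j^3 - j^2 - 12*j) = j*(j - 5)*(j - 4)*(j^2 - j - 12) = j*(j - 5)*(j - 4)*(j + 3)*(j - 4)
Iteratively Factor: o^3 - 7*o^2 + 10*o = (o)*(o^2 - 7*o + 10) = o*(o - 2)*(o - 5)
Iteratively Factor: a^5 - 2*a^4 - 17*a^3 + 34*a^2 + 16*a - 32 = (a - 1)*(a^4 - a^3 - 18*a^2 + 16*a + 32) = (a - 1)*(a + 1)*(a^3 - 2*a^2 - 16*a + 32) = (a - 4)*(a - 1)*(a + 1)*(a^2 + 2*a - 8) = (a - 4)*(a - 2)*(a - 1)*(a + 1)*(a + 4)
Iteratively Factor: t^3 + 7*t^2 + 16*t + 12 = (t + 2)*(t^2 + 5*t + 6) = (t + 2)*(t + 3)*(t + 2)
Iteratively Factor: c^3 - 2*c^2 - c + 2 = (c - 1)*(c^2 - c - 2) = (c - 2)*(c - 1)*(c + 1)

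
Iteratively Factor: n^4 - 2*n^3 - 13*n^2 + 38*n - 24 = (n - 3)*(n^3 + n^2 - 10*n + 8) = (n - 3)*(n - 2)*(n^2 + 3*n - 4) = (n - 3)*(n - 2)*(n - 1)*(n + 4)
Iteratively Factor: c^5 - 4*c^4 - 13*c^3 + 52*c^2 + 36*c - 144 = (c + 3)*(c^4 - 7*c^3 + 8*c^2 + 28*c - 48) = (c - 4)*(c + 3)*(c^3 - 3*c^2 - 4*c + 12) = (c - 4)*(c - 3)*(c + 3)*(c^2 - 4) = (c - 4)*(c - 3)*(c + 2)*(c + 3)*(c - 2)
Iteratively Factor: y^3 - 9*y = (y + 3)*(y^2 - 3*y) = y*(y + 3)*(y - 3)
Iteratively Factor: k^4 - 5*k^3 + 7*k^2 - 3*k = (k)*(k^3 - 5*k^2 + 7*k - 3) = k*(k - 3)*(k^2 - 2*k + 1) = k*(k - 3)*(k - 1)*(k - 1)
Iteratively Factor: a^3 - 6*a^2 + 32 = (a - 4)*(a^2 - 2*a - 8) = (a - 4)^2*(a + 2)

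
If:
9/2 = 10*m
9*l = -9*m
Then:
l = -9/20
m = 9/20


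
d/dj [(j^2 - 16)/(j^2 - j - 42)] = (-j^2 - 52*j - 16)/(j^4 - 2*j^3 - 83*j^2 + 84*j + 1764)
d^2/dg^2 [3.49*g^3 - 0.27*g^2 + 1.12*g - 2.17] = 20.94*g - 0.54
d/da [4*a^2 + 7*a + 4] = 8*a + 7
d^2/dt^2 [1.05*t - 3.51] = 0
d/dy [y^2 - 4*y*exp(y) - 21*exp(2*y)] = -4*y*exp(y) + 2*y - 42*exp(2*y) - 4*exp(y)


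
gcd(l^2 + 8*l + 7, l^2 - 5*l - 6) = l + 1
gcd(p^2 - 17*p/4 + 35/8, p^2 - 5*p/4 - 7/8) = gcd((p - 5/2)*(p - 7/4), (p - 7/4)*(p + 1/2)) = p - 7/4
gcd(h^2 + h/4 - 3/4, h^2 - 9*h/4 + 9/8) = h - 3/4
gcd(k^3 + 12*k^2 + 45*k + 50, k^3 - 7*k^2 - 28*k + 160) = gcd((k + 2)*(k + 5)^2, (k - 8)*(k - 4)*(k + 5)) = k + 5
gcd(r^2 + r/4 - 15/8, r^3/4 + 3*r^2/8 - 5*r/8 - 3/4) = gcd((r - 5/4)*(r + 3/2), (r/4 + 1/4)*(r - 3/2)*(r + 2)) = 1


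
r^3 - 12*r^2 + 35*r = r*(r - 7)*(r - 5)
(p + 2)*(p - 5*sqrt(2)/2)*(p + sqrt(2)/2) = p^3 - 2*sqrt(2)*p^2 + 2*p^2 - 4*sqrt(2)*p - 5*p/2 - 5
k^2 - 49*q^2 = (k - 7*q)*(k + 7*q)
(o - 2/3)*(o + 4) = o^2 + 10*o/3 - 8/3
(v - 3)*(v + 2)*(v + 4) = v^3 + 3*v^2 - 10*v - 24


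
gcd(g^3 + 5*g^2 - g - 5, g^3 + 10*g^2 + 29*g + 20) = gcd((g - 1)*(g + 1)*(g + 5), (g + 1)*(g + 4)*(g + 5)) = g^2 + 6*g + 5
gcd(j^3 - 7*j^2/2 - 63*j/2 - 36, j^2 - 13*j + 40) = j - 8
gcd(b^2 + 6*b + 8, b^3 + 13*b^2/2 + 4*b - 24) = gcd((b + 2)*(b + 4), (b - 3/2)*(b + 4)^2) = b + 4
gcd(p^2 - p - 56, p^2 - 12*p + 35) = 1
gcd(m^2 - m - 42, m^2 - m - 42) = m^2 - m - 42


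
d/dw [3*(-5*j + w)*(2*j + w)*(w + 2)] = -30*j^2 - 18*j*w - 18*j + 9*w^2 + 12*w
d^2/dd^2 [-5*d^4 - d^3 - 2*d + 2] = 6*d*(-10*d - 1)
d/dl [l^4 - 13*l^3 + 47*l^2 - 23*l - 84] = 4*l^3 - 39*l^2 + 94*l - 23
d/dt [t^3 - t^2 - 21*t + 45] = 3*t^2 - 2*t - 21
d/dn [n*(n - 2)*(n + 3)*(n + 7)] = 4*n^3 + 24*n^2 + 2*n - 42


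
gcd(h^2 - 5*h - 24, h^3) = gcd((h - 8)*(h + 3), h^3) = 1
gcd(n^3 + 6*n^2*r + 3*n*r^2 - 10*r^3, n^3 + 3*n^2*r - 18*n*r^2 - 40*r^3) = n^2 + 7*n*r + 10*r^2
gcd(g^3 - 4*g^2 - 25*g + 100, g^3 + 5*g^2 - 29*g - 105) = g - 5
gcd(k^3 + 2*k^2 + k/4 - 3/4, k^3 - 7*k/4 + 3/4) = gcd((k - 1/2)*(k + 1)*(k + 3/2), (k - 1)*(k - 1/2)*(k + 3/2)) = k^2 + k - 3/4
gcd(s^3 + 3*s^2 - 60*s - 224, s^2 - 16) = s + 4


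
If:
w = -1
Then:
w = -1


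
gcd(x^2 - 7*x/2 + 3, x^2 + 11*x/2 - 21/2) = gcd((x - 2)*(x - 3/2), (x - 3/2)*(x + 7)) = x - 3/2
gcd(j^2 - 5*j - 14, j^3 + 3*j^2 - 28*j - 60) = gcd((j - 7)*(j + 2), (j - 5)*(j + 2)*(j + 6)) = j + 2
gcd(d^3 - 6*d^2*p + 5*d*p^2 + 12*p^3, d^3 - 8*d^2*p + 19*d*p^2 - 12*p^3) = d^2 - 7*d*p + 12*p^2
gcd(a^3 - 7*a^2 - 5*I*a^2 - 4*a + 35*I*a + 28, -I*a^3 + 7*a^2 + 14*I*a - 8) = 1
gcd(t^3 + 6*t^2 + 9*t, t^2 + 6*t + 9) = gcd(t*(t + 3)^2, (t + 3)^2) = t^2 + 6*t + 9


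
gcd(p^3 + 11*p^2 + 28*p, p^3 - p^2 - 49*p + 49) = p + 7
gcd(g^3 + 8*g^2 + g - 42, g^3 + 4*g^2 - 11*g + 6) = 1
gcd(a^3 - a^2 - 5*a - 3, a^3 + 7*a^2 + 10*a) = 1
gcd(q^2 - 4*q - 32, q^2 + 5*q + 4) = q + 4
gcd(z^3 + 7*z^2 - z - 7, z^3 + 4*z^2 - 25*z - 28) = z^2 + 8*z + 7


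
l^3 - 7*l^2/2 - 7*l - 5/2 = (l - 5)*(l + 1/2)*(l + 1)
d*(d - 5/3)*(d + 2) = d^3 + d^2/3 - 10*d/3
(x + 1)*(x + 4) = x^2 + 5*x + 4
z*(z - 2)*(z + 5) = z^3 + 3*z^2 - 10*z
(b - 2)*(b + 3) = b^2 + b - 6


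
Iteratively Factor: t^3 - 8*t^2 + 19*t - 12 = (t - 4)*(t^2 - 4*t + 3) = (t - 4)*(t - 1)*(t - 3)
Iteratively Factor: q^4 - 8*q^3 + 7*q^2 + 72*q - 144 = (q + 3)*(q^3 - 11*q^2 + 40*q - 48) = (q - 4)*(q + 3)*(q^2 - 7*q + 12) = (q - 4)^2*(q + 3)*(q - 3)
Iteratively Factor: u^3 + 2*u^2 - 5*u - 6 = (u - 2)*(u^2 + 4*u + 3) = (u - 2)*(u + 3)*(u + 1)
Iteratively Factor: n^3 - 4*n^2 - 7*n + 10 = (n - 5)*(n^2 + n - 2) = (n - 5)*(n - 1)*(n + 2)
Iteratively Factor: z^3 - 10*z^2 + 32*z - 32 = (z - 4)*(z^2 - 6*z + 8) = (z - 4)*(z - 2)*(z - 4)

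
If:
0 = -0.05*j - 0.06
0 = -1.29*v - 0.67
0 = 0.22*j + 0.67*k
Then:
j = -1.20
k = 0.39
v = -0.52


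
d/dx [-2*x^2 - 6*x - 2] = -4*x - 6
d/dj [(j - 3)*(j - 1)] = 2*j - 4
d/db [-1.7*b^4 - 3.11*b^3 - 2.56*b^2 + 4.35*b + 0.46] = -6.8*b^3 - 9.33*b^2 - 5.12*b + 4.35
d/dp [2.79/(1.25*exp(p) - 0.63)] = -3.4875*exp(p)/(1.25*exp(p) - 0.63)^2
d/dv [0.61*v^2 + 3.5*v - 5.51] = 1.22*v + 3.5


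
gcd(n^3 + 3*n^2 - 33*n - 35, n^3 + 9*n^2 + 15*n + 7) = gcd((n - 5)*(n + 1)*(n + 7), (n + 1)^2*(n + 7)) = n^2 + 8*n + 7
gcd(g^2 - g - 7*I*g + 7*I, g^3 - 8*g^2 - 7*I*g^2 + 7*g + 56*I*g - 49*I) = g^2 + g*(-1 - 7*I) + 7*I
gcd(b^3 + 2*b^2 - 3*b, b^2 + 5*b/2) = b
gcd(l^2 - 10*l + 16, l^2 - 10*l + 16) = l^2 - 10*l + 16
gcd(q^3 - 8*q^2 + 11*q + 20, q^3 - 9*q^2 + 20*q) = q^2 - 9*q + 20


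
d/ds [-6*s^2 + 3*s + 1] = 3 - 12*s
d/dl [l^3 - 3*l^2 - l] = 3*l^2 - 6*l - 1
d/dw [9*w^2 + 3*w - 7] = 18*w + 3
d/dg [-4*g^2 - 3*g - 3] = -8*g - 3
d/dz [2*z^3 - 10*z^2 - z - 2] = 6*z^2 - 20*z - 1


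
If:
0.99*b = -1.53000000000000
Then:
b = -1.55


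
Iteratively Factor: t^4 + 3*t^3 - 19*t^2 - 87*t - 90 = (t + 2)*(t^3 + t^2 - 21*t - 45) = (t + 2)*(t + 3)*(t^2 - 2*t - 15) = (t + 2)*(t + 3)^2*(t - 5)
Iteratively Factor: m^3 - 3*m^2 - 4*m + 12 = (m - 2)*(m^2 - m - 6) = (m - 2)*(m + 2)*(m - 3)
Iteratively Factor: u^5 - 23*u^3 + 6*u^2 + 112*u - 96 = (u - 2)*(u^4 + 2*u^3 - 19*u^2 - 32*u + 48) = (u - 2)*(u - 1)*(u^3 + 3*u^2 - 16*u - 48) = (u - 2)*(u - 1)*(u + 3)*(u^2 - 16) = (u - 2)*(u - 1)*(u + 3)*(u + 4)*(u - 4)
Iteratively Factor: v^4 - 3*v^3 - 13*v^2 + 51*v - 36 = (v - 1)*(v^3 - 2*v^2 - 15*v + 36) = (v - 3)*(v - 1)*(v^2 + v - 12) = (v - 3)^2*(v - 1)*(v + 4)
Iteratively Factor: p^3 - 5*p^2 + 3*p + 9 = (p - 3)*(p^2 - 2*p - 3) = (p - 3)*(p + 1)*(p - 3)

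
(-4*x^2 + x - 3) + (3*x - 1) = -4*x^2 + 4*x - 4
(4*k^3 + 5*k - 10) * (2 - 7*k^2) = -28*k^5 - 27*k^3 + 70*k^2 + 10*k - 20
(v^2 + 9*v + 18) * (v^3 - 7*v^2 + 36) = v^5 + 2*v^4 - 45*v^3 - 90*v^2 + 324*v + 648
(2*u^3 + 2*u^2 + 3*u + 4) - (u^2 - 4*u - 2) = 2*u^3 + u^2 + 7*u + 6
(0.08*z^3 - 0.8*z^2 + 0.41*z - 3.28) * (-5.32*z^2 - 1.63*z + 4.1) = -0.4256*z^5 + 4.1256*z^4 - 0.5492*z^3 + 13.5013*z^2 + 7.0274*z - 13.448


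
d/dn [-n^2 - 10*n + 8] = -2*n - 10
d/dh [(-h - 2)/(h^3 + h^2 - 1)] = (-h^3 - h^2 + h*(h + 2)*(3*h + 2) + 1)/(h^3 + h^2 - 1)^2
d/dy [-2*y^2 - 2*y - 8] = -4*y - 2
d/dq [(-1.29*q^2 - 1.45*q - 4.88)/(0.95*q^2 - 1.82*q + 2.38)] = (3.7253*q^2 + 3.1316*q - 12.3326)/(0.9025*q^4 - 3.458*q^3 + 7.8344*q^2 - 8.6632*q + 5.6644)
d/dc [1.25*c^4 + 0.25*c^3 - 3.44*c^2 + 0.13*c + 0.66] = 5.0*c^3 + 0.75*c^2 - 6.88*c + 0.13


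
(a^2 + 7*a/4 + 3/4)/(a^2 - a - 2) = (a + 3/4)/(a - 2)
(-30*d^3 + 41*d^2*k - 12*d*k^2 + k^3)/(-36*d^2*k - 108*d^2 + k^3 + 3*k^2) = (5*d^2 - 6*d*k + k^2)/(6*d*k + 18*d + k^2 + 3*k)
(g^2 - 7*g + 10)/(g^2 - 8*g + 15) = (g - 2)/(g - 3)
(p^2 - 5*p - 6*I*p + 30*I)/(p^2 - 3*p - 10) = (p - 6*I)/(p + 2)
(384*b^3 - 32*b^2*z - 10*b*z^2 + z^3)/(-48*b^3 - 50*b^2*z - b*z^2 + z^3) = (-8*b + z)/(b + z)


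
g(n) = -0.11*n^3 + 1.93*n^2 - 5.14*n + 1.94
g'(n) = -0.33*n^2 + 3.86*n - 5.14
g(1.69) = -1.77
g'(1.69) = 0.44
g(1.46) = -1.79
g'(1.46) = -0.21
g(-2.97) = 37.11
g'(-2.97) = -19.52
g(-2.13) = 22.71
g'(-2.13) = -14.86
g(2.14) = -1.30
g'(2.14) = 1.61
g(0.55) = -0.32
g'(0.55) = -3.12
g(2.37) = -0.87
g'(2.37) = 2.15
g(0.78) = -0.95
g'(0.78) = -2.33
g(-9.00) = 284.72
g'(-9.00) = -66.61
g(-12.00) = 531.62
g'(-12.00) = -98.98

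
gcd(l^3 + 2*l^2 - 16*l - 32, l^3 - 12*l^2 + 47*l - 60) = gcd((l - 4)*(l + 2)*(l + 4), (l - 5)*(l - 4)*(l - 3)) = l - 4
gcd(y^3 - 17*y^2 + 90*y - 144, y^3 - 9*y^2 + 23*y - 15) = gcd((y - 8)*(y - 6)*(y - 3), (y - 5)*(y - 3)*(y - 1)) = y - 3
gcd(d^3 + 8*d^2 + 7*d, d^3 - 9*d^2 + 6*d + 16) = d + 1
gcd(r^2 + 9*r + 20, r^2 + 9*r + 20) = r^2 + 9*r + 20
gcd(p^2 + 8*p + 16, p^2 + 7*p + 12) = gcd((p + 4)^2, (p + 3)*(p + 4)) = p + 4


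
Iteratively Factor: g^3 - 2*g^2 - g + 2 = (g - 2)*(g^2 - 1) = (g - 2)*(g - 1)*(g + 1)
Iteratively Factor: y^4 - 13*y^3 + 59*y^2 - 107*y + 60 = (y - 1)*(y^3 - 12*y^2 + 47*y - 60) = (y - 3)*(y - 1)*(y^2 - 9*y + 20) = (y - 4)*(y - 3)*(y - 1)*(y - 5)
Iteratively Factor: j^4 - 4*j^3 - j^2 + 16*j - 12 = (j - 3)*(j^3 - j^2 - 4*j + 4) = (j - 3)*(j + 2)*(j^2 - 3*j + 2) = (j - 3)*(j - 1)*(j + 2)*(j - 2)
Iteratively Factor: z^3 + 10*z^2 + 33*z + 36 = (z + 4)*(z^2 + 6*z + 9) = (z + 3)*(z + 4)*(z + 3)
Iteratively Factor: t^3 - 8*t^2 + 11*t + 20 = (t + 1)*(t^2 - 9*t + 20) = (t - 4)*(t + 1)*(t - 5)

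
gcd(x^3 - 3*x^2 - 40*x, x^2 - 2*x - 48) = x - 8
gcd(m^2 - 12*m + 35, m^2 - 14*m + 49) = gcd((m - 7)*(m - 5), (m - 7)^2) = m - 7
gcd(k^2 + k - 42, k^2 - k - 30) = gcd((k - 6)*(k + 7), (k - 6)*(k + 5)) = k - 6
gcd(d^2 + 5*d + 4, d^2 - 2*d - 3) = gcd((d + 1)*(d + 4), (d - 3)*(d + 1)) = d + 1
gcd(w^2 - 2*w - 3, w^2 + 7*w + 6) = w + 1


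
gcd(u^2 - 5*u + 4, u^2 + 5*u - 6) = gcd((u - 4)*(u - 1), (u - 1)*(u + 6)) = u - 1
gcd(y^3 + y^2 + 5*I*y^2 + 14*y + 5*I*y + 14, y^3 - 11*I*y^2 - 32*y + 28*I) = y - 2*I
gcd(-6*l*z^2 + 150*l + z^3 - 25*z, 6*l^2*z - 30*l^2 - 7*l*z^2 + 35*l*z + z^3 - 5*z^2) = -6*l*z + 30*l + z^2 - 5*z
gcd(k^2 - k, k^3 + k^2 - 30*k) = k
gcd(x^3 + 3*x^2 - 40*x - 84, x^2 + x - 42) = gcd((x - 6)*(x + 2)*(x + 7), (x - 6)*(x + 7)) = x^2 + x - 42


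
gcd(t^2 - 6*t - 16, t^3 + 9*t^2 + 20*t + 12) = t + 2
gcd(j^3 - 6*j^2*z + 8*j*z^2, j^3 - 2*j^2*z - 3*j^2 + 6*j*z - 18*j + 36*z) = -j + 2*z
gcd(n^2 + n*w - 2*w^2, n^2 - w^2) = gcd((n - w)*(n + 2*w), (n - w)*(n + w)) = -n + w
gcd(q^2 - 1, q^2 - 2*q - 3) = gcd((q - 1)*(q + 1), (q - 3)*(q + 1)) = q + 1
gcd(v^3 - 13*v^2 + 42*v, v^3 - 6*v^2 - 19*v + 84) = v - 7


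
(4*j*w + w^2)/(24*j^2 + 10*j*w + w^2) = w/(6*j + w)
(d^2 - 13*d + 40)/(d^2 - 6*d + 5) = (d - 8)/(d - 1)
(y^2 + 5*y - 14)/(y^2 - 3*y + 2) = (y + 7)/(y - 1)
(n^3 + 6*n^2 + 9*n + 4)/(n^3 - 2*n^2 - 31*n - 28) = (n + 1)/(n - 7)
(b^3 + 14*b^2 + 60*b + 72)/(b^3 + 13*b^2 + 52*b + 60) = (b + 6)/(b + 5)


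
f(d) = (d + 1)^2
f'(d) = 2*d + 2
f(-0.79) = 0.04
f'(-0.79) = 0.42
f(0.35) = 1.82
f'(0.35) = 2.70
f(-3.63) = 6.92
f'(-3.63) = -5.26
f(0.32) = 1.74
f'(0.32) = 2.64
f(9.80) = 116.64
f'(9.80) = 21.60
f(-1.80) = 0.64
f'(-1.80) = -1.60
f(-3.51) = 6.30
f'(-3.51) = -5.02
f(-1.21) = 0.04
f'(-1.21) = -0.42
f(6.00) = 49.00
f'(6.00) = 14.00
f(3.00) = 16.00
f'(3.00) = 8.00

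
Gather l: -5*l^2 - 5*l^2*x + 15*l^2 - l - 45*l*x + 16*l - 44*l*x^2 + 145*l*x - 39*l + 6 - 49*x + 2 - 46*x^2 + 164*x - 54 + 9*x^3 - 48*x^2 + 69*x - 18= l^2*(10 - 5*x) + l*(-44*x^2 + 100*x - 24) + 9*x^3 - 94*x^2 + 184*x - 64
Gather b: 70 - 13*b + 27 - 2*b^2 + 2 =-2*b^2 - 13*b + 99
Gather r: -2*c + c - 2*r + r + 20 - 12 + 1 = -c - r + 9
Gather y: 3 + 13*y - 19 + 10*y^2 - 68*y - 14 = 10*y^2 - 55*y - 30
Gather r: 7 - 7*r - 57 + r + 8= -6*r - 42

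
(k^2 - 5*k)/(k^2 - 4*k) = (k - 5)/(k - 4)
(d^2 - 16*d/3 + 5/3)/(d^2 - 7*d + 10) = (d - 1/3)/(d - 2)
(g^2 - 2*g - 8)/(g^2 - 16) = (g + 2)/(g + 4)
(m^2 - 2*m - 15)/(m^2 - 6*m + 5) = (m + 3)/(m - 1)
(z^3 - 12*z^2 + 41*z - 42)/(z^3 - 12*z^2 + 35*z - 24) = (z^2 - 9*z + 14)/(z^2 - 9*z + 8)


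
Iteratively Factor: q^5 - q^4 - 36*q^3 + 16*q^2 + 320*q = (q - 5)*(q^4 + 4*q^3 - 16*q^2 - 64*q) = q*(q - 5)*(q^3 + 4*q^2 - 16*q - 64) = q*(q - 5)*(q + 4)*(q^2 - 16) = q*(q - 5)*(q - 4)*(q + 4)*(q + 4)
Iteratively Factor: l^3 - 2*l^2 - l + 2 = (l - 2)*(l^2 - 1) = (l - 2)*(l - 1)*(l + 1)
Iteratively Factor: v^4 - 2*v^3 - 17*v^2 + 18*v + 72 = (v + 2)*(v^3 - 4*v^2 - 9*v + 36) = (v - 4)*(v + 2)*(v^2 - 9) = (v - 4)*(v - 3)*(v + 2)*(v + 3)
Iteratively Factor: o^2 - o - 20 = (o + 4)*(o - 5)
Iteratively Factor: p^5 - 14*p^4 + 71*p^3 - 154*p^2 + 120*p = (p - 4)*(p^4 - 10*p^3 + 31*p^2 - 30*p) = (p - 5)*(p - 4)*(p^3 - 5*p^2 + 6*p) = p*(p - 5)*(p - 4)*(p^2 - 5*p + 6) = p*(p - 5)*(p - 4)*(p - 3)*(p - 2)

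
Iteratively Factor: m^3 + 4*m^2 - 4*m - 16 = (m - 2)*(m^2 + 6*m + 8) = (m - 2)*(m + 4)*(m + 2)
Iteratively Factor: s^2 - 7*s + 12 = (s - 3)*(s - 4)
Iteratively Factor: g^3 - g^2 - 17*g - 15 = (g - 5)*(g^2 + 4*g + 3) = (g - 5)*(g + 3)*(g + 1)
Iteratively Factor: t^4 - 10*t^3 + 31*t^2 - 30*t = (t)*(t^3 - 10*t^2 + 31*t - 30) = t*(t - 3)*(t^2 - 7*t + 10) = t*(t - 5)*(t - 3)*(t - 2)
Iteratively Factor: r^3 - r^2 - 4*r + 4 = (r - 1)*(r^2 - 4) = (r - 2)*(r - 1)*(r + 2)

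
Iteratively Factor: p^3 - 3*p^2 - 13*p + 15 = (p - 1)*(p^2 - 2*p - 15) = (p - 1)*(p + 3)*(p - 5)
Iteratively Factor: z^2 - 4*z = (z - 4)*(z)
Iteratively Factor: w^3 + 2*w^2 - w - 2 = (w + 2)*(w^2 - 1) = (w + 1)*(w + 2)*(w - 1)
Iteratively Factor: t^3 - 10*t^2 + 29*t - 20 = (t - 5)*(t^2 - 5*t + 4) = (t - 5)*(t - 1)*(t - 4)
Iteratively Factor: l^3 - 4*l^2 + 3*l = (l)*(l^2 - 4*l + 3) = l*(l - 1)*(l - 3)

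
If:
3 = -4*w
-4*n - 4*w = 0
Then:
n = 3/4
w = -3/4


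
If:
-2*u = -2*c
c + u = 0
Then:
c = 0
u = 0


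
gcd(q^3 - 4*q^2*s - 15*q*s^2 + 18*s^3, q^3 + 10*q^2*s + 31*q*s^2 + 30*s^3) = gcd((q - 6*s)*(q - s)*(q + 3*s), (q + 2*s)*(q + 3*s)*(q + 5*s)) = q + 3*s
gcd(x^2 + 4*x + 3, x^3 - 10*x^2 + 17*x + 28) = x + 1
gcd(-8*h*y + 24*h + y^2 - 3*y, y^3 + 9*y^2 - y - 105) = y - 3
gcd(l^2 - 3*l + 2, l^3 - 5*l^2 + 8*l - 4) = l^2 - 3*l + 2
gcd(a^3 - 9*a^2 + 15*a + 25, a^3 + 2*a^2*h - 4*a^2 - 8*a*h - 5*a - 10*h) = a^2 - 4*a - 5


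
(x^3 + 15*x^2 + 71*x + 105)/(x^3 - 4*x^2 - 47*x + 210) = (x^2 + 8*x + 15)/(x^2 - 11*x + 30)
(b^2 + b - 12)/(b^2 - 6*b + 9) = (b + 4)/(b - 3)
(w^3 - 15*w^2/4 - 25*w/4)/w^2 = w - 15/4 - 25/(4*w)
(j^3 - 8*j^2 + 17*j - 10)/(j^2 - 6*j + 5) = j - 2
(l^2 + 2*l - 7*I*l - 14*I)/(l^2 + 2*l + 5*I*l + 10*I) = (l - 7*I)/(l + 5*I)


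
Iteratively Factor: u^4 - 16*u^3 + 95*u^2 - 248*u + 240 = (u - 4)*(u^3 - 12*u^2 + 47*u - 60) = (u - 4)^2*(u^2 - 8*u + 15) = (u - 5)*(u - 4)^2*(u - 3)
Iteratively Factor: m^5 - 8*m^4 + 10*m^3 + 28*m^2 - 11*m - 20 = (m + 1)*(m^4 - 9*m^3 + 19*m^2 + 9*m - 20) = (m - 4)*(m + 1)*(m^3 - 5*m^2 - m + 5) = (m - 4)*(m + 1)^2*(m^2 - 6*m + 5) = (m - 4)*(m - 1)*(m + 1)^2*(m - 5)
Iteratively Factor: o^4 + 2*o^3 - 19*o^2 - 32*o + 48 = (o - 1)*(o^3 + 3*o^2 - 16*o - 48) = (o - 4)*(o - 1)*(o^2 + 7*o + 12) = (o - 4)*(o - 1)*(o + 4)*(o + 3)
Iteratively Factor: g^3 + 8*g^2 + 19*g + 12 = (g + 1)*(g^2 + 7*g + 12) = (g + 1)*(g + 4)*(g + 3)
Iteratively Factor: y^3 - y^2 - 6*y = (y)*(y^2 - y - 6) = y*(y - 3)*(y + 2)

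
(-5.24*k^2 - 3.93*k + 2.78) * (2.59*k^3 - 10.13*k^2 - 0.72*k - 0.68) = -13.5716*k^5 + 42.9025*k^4 + 50.7839*k^3 - 21.7686*k^2 + 0.6708*k - 1.8904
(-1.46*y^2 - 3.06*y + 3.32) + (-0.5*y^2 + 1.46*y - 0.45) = -1.96*y^2 - 1.6*y + 2.87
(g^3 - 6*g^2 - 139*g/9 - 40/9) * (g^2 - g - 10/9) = g^5 - 7*g^4 - 95*g^3/9 + 53*g^2/3 + 1750*g/81 + 400/81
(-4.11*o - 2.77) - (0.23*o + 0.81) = -4.34*o - 3.58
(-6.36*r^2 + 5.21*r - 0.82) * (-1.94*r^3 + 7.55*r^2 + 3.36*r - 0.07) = 12.3384*r^5 - 58.1254*r^4 + 19.5567*r^3 + 11.7598*r^2 - 3.1199*r + 0.0574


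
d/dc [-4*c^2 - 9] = -8*c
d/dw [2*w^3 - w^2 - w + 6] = 6*w^2 - 2*w - 1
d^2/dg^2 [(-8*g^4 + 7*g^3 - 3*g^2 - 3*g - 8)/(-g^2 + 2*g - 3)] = 2*(8*g^6 - 48*g^5 + 168*g^4 - 382*g^3 + 555*g^2 - 264*g + 53)/(g^6 - 6*g^5 + 21*g^4 - 44*g^3 + 63*g^2 - 54*g + 27)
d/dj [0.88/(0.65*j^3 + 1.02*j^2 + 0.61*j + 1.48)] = (-1.716*j^2 - 1.7952*j - 0.5368)/(0.65*j^3 + 1.02*j^2 + 0.61*j + 1.48)^2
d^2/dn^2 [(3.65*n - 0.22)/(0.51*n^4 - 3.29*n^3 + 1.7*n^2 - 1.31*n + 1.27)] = (11.39238*n^7 - 99.1338*n^6 + 267.10923*n^5 - 139.864254*n^4 - 37.372082*n^3 + 175.2156*n^2 - 49.857816*n + 12.339886)/(0.132651*n^12 - 2.567187*n^11 + 17.887383*n^10 - 53.748062*n^9 + 73.803885*n^8 - 90.663231*n^7 + 99.345974*n^6 - 76.005189*n^5 + 55.072185*n^4 - 35.137154*n^3 + 14.764131*n^2 - 6.338697*n + 2.048383)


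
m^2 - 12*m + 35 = (m - 7)*(m - 5)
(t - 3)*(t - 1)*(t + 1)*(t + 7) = t^4 + 4*t^3 - 22*t^2 - 4*t + 21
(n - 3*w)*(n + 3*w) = n^2 - 9*w^2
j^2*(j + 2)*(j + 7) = j^4 + 9*j^3 + 14*j^2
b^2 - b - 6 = (b - 3)*(b + 2)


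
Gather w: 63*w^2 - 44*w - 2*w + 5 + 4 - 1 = 63*w^2 - 46*w + 8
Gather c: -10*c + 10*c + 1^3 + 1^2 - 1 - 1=0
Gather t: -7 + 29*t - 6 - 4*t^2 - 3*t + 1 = -4*t^2 + 26*t - 12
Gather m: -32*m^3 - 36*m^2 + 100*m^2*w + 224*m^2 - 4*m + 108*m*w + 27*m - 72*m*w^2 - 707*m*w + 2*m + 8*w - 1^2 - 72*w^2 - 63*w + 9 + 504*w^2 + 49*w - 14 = -32*m^3 + m^2*(100*w + 188) + m*(-72*w^2 - 599*w + 25) + 432*w^2 - 6*w - 6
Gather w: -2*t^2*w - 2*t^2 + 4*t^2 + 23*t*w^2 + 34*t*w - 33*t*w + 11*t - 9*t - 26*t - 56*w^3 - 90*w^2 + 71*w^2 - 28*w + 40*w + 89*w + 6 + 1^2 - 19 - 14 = 2*t^2 - 24*t - 56*w^3 + w^2*(23*t - 19) + w*(-2*t^2 + t + 101) - 26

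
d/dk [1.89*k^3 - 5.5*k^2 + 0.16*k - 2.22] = 5.67*k^2 - 11.0*k + 0.16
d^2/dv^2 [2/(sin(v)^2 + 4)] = 4*(-2*sin(v)^4 + 11*sin(v)^2 - 4)/(sin(v)^2 + 4)^3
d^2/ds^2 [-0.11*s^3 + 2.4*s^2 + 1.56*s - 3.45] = 4.8 - 0.66*s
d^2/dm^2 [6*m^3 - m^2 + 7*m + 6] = 36*m - 2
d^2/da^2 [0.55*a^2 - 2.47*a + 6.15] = 1.10000000000000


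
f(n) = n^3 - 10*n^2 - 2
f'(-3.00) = 87.00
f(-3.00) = -119.00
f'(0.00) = 0.00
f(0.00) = -2.00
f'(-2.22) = 59.19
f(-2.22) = -62.23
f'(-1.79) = 45.41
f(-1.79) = -39.78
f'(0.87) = -15.13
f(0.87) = -8.91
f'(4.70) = -27.73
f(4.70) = -119.08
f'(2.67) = -32.01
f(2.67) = -54.25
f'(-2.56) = 70.86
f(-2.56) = -84.31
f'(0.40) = -7.52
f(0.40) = -3.54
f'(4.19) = -31.13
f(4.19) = -104.00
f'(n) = 3*n^2 - 20*n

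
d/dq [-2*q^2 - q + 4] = -4*q - 1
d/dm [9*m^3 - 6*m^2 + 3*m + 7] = 27*m^2 - 12*m + 3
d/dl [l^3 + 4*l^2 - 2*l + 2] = 3*l^2 + 8*l - 2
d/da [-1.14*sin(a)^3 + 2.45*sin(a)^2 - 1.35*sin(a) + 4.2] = (-3.42*sin(a)^2 + 4.9*sin(a) - 1.35)*cos(a)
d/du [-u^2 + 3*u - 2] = 3 - 2*u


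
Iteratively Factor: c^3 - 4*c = (c)*(c^2 - 4) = c*(c + 2)*(c - 2)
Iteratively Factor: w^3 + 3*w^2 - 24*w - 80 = (w + 4)*(w^2 - w - 20) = (w - 5)*(w + 4)*(w + 4)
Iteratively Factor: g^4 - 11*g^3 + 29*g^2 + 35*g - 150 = (g - 3)*(g^3 - 8*g^2 + 5*g + 50) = (g - 5)*(g - 3)*(g^2 - 3*g - 10) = (g - 5)*(g - 3)*(g + 2)*(g - 5)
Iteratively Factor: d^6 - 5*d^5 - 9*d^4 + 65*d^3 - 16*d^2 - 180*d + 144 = (d - 1)*(d^5 - 4*d^4 - 13*d^3 + 52*d^2 + 36*d - 144) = (d - 1)*(d + 3)*(d^4 - 7*d^3 + 8*d^2 + 28*d - 48) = (d - 2)*(d - 1)*(d + 3)*(d^3 - 5*d^2 - 2*d + 24) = (d - 3)*(d - 2)*(d - 1)*(d + 3)*(d^2 - 2*d - 8) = (d - 4)*(d - 3)*(d - 2)*(d - 1)*(d + 3)*(d + 2)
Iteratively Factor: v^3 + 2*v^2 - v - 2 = (v + 1)*(v^2 + v - 2) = (v + 1)*(v + 2)*(v - 1)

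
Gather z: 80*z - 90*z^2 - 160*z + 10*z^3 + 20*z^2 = 10*z^3 - 70*z^2 - 80*z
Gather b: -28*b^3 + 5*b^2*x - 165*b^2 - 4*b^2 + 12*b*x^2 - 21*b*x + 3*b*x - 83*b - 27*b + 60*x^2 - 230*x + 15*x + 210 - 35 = -28*b^3 + b^2*(5*x - 169) + b*(12*x^2 - 18*x - 110) + 60*x^2 - 215*x + 175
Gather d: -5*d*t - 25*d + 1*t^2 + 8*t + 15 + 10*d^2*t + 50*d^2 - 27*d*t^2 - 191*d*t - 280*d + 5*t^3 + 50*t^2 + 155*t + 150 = d^2*(10*t + 50) + d*(-27*t^2 - 196*t - 305) + 5*t^3 + 51*t^2 + 163*t + 165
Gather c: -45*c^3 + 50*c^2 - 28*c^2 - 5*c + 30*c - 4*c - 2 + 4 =-45*c^3 + 22*c^2 + 21*c + 2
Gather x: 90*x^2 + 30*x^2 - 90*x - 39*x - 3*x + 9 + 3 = 120*x^2 - 132*x + 12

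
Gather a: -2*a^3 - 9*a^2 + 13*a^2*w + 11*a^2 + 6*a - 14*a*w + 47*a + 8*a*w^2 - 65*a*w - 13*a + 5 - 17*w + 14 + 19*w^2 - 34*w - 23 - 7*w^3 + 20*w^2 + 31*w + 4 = -2*a^3 + a^2*(13*w + 2) + a*(8*w^2 - 79*w + 40) - 7*w^3 + 39*w^2 - 20*w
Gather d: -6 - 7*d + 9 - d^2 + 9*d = -d^2 + 2*d + 3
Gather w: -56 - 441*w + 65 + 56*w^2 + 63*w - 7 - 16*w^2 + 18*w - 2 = 40*w^2 - 360*w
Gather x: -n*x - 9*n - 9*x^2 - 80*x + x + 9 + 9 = -9*n - 9*x^2 + x*(-n - 79) + 18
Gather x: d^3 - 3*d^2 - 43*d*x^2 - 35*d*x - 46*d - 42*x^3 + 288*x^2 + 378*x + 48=d^3 - 3*d^2 - 46*d - 42*x^3 + x^2*(288 - 43*d) + x*(378 - 35*d) + 48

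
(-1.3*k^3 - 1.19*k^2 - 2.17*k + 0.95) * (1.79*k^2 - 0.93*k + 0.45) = -2.327*k^5 - 0.9211*k^4 - 3.3626*k^3 + 3.1831*k^2 - 1.86*k + 0.4275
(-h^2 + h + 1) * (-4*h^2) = 4*h^4 - 4*h^3 - 4*h^2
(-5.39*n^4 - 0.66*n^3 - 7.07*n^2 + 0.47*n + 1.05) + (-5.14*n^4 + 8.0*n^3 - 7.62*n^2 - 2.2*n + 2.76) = -10.53*n^4 + 7.34*n^3 - 14.69*n^2 - 1.73*n + 3.81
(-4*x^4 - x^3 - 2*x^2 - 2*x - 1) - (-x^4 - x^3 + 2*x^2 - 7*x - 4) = -3*x^4 - 4*x^2 + 5*x + 3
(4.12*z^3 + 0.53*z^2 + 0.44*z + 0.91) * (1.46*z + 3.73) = 6.0152*z^4 + 16.1414*z^3 + 2.6193*z^2 + 2.9698*z + 3.3943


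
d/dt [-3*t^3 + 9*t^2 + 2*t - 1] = -9*t^2 + 18*t + 2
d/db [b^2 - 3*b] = 2*b - 3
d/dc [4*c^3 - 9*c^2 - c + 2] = 12*c^2 - 18*c - 1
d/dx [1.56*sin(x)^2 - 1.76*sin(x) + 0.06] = (3.12*sin(x) - 1.76)*cos(x)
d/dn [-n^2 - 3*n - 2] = -2*n - 3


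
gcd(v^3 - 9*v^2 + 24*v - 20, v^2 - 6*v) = 1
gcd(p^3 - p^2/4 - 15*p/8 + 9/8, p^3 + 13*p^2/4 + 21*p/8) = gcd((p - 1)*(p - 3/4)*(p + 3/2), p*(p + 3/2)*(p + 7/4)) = p + 3/2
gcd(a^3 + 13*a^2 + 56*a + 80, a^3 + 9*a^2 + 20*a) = a^2 + 9*a + 20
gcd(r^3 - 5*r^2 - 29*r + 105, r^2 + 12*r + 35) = r + 5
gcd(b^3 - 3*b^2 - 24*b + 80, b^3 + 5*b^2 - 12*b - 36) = 1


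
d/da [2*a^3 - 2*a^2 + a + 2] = 6*a^2 - 4*a + 1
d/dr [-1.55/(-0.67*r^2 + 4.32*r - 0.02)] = (6.696 - 2.077*r)/(0.67*r^2 - 4.32*r + 0.02)^2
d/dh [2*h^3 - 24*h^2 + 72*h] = 6*h^2 - 48*h + 72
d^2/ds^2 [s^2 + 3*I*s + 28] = 2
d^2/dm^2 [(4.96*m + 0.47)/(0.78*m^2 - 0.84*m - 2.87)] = ((7.5996 - 23.2128*m)*(-0.78*m^2 + 0.84*m + 2.87) - (1.56*m - 0.84)*(3.12*m - 1.68)*(4.96*m + 0.47))/(-0.78*m^2 + 0.84*m + 2.87)^3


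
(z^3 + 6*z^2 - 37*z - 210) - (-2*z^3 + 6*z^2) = 3*z^3 - 37*z - 210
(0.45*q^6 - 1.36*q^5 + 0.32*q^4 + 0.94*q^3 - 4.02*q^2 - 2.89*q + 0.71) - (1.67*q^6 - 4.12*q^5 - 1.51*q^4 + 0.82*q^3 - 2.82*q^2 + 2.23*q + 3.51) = -1.22*q^6 + 2.76*q^5 + 1.83*q^4 + 0.12*q^3 - 1.2*q^2 - 5.12*q - 2.8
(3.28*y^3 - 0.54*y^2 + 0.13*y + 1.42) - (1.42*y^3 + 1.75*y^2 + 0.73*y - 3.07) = 1.86*y^3 - 2.29*y^2 - 0.6*y + 4.49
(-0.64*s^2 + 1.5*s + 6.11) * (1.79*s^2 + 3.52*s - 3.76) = -1.1456*s^4 + 0.4322*s^3 + 18.6233*s^2 + 15.8672*s - 22.9736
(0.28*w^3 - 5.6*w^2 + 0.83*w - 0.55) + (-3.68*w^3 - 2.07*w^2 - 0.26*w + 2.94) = -3.4*w^3 - 7.67*w^2 + 0.57*w + 2.39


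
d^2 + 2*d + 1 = (d + 1)^2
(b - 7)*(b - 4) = b^2 - 11*b + 28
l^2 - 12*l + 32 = (l - 8)*(l - 4)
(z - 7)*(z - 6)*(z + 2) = z^3 - 11*z^2 + 16*z + 84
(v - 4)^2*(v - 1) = v^3 - 9*v^2 + 24*v - 16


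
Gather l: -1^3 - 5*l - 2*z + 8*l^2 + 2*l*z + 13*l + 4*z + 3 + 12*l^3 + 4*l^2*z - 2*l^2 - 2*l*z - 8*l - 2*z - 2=12*l^3 + l^2*(4*z + 6)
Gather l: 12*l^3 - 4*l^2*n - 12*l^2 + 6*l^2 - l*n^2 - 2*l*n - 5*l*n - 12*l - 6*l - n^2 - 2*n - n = 12*l^3 + l^2*(-4*n - 6) + l*(-n^2 - 7*n - 18) - n^2 - 3*n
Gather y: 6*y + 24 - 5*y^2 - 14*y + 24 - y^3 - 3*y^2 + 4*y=-y^3 - 8*y^2 - 4*y + 48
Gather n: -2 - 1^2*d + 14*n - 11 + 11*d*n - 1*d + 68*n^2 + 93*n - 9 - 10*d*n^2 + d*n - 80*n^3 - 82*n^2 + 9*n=-2*d - 80*n^3 + n^2*(-10*d - 14) + n*(12*d + 116) - 22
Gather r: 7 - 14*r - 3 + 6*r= 4 - 8*r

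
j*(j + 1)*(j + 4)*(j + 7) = j^4 + 12*j^3 + 39*j^2 + 28*j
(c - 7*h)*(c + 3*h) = c^2 - 4*c*h - 21*h^2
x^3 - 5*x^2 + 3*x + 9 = (x - 3)^2*(x + 1)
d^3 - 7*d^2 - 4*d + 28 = (d - 7)*(d - 2)*(d + 2)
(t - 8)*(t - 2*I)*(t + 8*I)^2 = t^4 - 8*t^3 + 14*I*t^3 - 32*t^2 - 112*I*t^2 + 256*t + 128*I*t - 1024*I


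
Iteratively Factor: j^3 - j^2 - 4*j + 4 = (j - 2)*(j^2 + j - 2) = (j - 2)*(j - 1)*(j + 2)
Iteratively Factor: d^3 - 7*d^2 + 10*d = (d)*(d^2 - 7*d + 10) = d*(d - 5)*(d - 2)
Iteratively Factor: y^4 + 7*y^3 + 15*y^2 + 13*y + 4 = (y + 4)*(y^3 + 3*y^2 + 3*y + 1) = (y + 1)*(y + 4)*(y^2 + 2*y + 1) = (y + 1)^2*(y + 4)*(y + 1)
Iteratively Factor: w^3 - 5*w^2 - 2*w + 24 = (w - 3)*(w^2 - 2*w - 8) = (w - 3)*(w + 2)*(w - 4)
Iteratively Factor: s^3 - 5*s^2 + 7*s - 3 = (s - 1)*(s^2 - 4*s + 3) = (s - 3)*(s - 1)*(s - 1)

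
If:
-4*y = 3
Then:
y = -3/4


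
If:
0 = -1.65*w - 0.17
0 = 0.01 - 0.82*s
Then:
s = 0.01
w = -0.10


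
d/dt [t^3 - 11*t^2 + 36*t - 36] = 3*t^2 - 22*t + 36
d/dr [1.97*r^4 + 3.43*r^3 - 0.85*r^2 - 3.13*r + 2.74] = 7.88*r^3 + 10.29*r^2 - 1.7*r - 3.13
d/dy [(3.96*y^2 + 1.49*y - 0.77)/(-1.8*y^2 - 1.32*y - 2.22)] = (-2.5452*y^2 - 20.3544*y - 4.3242)/(3.24*y^4 + 4.752*y^3 + 9.7344*y^2 + 5.8608*y + 4.9284)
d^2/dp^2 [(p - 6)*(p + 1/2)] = 2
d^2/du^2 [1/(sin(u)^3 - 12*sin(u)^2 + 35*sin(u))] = (-9*sin(u)^3 + 132*sin(u)^2 - 634*sin(u) + 1068 - 151/sin(u) - 2520/sin(u)^2 + 2450/sin(u)^3)/((sin(u) - 7)^3*(sin(u) - 5)^3)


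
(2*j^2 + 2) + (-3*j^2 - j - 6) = -j^2 - j - 4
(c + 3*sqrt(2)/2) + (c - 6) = 2*c - 6 + 3*sqrt(2)/2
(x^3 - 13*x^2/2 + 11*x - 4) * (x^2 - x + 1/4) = x^5 - 15*x^4/2 + 71*x^3/4 - 133*x^2/8 + 27*x/4 - 1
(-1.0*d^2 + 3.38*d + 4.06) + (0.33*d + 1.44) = -1.0*d^2 + 3.71*d + 5.5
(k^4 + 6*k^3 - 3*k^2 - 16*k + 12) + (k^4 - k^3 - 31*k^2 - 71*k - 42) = 2*k^4 + 5*k^3 - 34*k^2 - 87*k - 30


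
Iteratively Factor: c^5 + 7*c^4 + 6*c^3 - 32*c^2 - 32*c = (c - 2)*(c^4 + 9*c^3 + 24*c^2 + 16*c) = (c - 2)*(c + 1)*(c^3 + 8*c^2 + 16*c) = c*(c - 2)*(c + 1)*(c^2 + 8*c + 16) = c*(c - 2)*(c + 1)*(c + 4)*(c + 4)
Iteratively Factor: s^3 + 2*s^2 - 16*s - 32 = (s + 2)*(s^2 - 16) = (s - 4)*(s + 2)*(s + 4)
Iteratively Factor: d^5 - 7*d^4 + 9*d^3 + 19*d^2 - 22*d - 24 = (d - 3)*(d^4 - 4*d^3 - 3*d^2 + 10*d + 8) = (d - 3)*(d + 1)*(d^3 - 5*d^2 + 2*d + 8) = (d - 4)*(d - 3)*(d + 1)*(d^2 - d - 2) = (d - 4)*(d - 3)*(d + 1)^2*(d - 2)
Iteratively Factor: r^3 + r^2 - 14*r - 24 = (r + 2)*(r^2 - r - 12) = (r - 4)*(r + 2)*(r + 3)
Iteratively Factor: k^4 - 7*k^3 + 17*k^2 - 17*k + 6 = (k - 1)*(k^3 - 6*k^2 + 11*k - 6) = (k - 3)*(k - 1)*(k^2 - 3*k + 2) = (k - 3)*(k - 2)*(k - 1)*(k - 1)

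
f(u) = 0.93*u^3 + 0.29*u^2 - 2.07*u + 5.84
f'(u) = 2.79*u^2 + 0.58*u - 2.07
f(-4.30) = -53.84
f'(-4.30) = 47.02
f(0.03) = 5.78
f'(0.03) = -2.05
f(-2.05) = 3.29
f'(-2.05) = 8.47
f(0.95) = 4.93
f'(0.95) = 1.00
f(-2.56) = -2.56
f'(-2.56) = 14.73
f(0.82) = 4.85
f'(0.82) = 0.28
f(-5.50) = -128.73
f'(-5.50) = 79.14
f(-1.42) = 6.70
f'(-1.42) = 2.73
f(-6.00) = -172.18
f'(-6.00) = 94.89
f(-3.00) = -10.45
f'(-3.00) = 21.30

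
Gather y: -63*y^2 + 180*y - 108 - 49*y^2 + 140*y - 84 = -112*y^2 + 320*y - 192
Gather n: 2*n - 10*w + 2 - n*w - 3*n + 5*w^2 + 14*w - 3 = n*(-w - 1) + 5*w^2 + 4*w - 1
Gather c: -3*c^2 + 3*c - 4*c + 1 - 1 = -3*c^2 - c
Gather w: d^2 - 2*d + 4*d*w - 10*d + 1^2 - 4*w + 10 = d^2 - 12*d + w*(4*d - 4) + 11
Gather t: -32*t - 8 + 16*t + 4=-16*t - 4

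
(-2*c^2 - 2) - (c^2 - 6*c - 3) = -3*c^2 + 6*c + 1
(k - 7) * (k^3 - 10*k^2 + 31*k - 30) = k^4 - 17*k^3 + 101*k^2 - 247*k + 210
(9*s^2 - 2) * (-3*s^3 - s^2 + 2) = -27*s^5 - 9*s^4 + 6*s^3 + 20*s^2 - 4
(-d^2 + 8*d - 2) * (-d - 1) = d^3 - 7*d^2 - 6*d + 2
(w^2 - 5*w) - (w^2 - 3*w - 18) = 18 - 2*w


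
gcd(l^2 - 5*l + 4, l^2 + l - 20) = l - 4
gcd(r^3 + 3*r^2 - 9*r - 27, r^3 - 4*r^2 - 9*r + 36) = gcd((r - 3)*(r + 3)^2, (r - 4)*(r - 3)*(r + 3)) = r^2 - 9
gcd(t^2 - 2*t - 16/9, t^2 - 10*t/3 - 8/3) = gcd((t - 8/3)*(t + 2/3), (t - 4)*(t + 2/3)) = t + 2/3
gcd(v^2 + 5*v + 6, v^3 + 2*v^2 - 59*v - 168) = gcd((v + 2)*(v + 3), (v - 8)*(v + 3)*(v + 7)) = v + 3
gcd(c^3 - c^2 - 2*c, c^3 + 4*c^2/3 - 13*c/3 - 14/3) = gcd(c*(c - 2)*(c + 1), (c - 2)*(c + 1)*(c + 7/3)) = c^2 - c - 2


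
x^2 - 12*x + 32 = (x - 8)*(x - 4)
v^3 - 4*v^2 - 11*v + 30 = (v - 5)*(v - 2)*(v + 3)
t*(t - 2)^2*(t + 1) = t^4 - 3*t^3 + 4*t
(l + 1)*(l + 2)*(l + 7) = l^3 + 10*l^2 + 23*l + 14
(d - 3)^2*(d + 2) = d^3 - 4*d^2 - 3*d + 18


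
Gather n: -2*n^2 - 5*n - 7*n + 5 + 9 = -2*n^2 - 12*n + 14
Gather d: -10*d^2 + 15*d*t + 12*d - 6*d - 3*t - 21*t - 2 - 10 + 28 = -10*d^2 + d*(15*t + 6) - 24*t + 16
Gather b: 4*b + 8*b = 12*b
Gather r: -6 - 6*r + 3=-6*r - 3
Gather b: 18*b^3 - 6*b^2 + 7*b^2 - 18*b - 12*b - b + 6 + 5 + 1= 18*b^3 + b^2 - 31*b + 12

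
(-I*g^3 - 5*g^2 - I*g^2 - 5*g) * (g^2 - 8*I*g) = -I*g^5 - 13*g^4 - I*g^4 - 13*g^3 + 40*I*g^3 + 40*I*g^2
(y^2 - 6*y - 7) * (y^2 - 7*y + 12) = y^4 - 13*y^3 + 47*y^2 - 23*y - 84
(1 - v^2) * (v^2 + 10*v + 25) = -v^4 - 10*v^3 - 24*v^2 + 10*v + 25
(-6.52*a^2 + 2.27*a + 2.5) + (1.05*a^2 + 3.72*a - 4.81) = -5.47*a^2 + 5.99*a - 2.31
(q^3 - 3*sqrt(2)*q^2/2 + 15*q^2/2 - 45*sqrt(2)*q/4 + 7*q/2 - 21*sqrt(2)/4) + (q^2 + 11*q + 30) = q^3 - 3*sqrt(2)*q^2/2 + 17*q^2/2 - 45*sqrt(2)*q/4 + 29*q/2 - 21*sqrt(2)/4 + 30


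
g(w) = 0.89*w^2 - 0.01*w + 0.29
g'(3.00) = 5.33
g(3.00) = 8.27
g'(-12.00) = -21.37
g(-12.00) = 128.57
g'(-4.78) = -8.52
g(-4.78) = 20.67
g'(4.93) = 8.77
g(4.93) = 21.87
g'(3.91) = 6.95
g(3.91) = 13.86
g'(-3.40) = -6.06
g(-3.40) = 10.61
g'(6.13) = 10.90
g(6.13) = 33.67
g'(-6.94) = -12.36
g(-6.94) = 43.23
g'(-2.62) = -4.67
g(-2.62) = 6.43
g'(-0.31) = -0.56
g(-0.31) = 0.38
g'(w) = 1.78*w - 0.01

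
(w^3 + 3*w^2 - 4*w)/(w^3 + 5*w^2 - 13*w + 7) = w*(w + 4)/(w^2 + 6*w - 7)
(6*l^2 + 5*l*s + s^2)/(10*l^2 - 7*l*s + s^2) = (6*l^2 + 5*l*s + s^2)/(10*l^2 - 7*l*s + s^2)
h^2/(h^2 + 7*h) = h/(h + 7)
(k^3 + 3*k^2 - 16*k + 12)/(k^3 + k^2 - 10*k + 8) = (k + 6)/(k + 4)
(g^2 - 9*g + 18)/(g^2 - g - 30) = (g - 3)/(g + 5)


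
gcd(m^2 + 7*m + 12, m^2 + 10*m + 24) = m + 4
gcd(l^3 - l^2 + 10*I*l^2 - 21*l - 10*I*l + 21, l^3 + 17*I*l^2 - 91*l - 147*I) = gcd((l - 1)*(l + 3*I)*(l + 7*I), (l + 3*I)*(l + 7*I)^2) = l^2 + 10*I*l - 21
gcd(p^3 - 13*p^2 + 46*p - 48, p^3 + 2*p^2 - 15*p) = p - 3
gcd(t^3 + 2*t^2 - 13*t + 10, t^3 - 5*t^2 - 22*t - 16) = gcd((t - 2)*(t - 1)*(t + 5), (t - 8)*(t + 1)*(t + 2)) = 1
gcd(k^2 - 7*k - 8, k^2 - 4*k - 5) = k + 1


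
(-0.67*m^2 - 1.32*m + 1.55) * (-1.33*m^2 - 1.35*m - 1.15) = 0.8911*m^4 + 2.6601*m^3 + 0.491*m^2 - 0.5745*m - 1.7825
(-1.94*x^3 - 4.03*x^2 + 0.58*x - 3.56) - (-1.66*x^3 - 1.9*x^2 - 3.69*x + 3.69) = -0.28*x^3 - 2.13*x^2 + 4.27*x - 7.25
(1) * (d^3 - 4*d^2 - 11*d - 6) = d^3 - 4*d^2 - 11*d - 6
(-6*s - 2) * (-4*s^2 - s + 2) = 24*s^3 + 14*s^2 - 10*s - 4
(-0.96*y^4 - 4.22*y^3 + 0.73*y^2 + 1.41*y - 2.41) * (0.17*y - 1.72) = -0.1632*y^5 + 0.9338*y^4 + 7.3825*y^3 - 1.0159*y^2 - 2.8349*y + 4.1452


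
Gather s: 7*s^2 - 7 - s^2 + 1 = 6*s^2 - 6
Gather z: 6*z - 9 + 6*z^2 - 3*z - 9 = 6*z^2 + 3*z - 18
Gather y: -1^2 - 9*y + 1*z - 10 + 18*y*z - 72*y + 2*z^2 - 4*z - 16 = y*(18*z - 81) + 2*z^2 - 3*z - 27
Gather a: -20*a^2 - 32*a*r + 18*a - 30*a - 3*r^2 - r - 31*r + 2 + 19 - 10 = -20*a^2 + a*(-32*r - 12) - 3*r^2 - 32*r + 11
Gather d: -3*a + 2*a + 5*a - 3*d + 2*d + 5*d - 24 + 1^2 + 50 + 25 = 4*a + 4*d + 52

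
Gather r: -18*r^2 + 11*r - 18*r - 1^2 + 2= -18*r^2 - 7*r + 1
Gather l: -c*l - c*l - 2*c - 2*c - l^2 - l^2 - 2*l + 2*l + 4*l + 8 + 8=-4*c - 2*l^2 + l*(4 - 2*c) + 16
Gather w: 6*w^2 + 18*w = 6*w^2 + 18*w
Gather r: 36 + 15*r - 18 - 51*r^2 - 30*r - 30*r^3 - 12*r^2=-30*r^3 - 63*r^2 - 15*r + 18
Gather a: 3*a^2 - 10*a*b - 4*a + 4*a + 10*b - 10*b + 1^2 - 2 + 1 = 3*a^2 - 10*a*b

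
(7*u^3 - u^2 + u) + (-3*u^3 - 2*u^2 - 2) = 4*u^3 - 3*u^2 + u - 2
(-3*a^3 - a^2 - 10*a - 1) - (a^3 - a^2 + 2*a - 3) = -4*a^3 - 12*a + 2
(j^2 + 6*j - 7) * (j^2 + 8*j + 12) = j^4 + 14*j^3 + 53*j^2 + 16*j - 84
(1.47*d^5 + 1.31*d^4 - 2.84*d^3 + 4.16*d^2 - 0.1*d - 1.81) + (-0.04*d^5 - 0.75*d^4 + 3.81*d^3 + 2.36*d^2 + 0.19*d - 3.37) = 1.43*d^5 + 0.56*d^4 + 0.97*d^3 + 6.52*d^2 + 0.09*d - 5.18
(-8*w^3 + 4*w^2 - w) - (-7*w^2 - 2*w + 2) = -8*w^3 + 11*w^2 + w - 2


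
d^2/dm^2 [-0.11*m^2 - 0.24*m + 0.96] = -0.220000000000000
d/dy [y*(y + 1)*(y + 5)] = 3*y^2 + 12*y + 5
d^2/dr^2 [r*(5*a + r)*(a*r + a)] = 2*a*(5*a + 3*r + 1)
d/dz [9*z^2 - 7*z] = 18*z - 7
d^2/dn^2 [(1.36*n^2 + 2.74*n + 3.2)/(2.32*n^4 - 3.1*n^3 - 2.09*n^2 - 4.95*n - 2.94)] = (43.920384*n^8 + 118.286592*n^7 + 68.5042559999999*n^6 - 424.738992*n^5 + 482.460552*n^4 + 296.685708*n^3 + 290.601984*n^2 - 77.372424*n + 61.250712)/(12.487168*n^12 - 50.05632*n^11 + 33.137952*n^10 - 19.53196*n^9 + 136.276908*n^8 + 87.54441*n^7 - 30.245597*n^6 - 204.451335*n^5 - 402.683661*n^4 - 384.167475*n^3 - 270.307422*n^2 - 128.35746*n - 25.412184)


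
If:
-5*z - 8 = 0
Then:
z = -8/5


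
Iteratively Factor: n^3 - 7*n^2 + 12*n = (n - 3)*(n^2 - 4*n) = (n - 4)*(n - 3)*(n)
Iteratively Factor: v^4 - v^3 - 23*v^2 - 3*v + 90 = (v - 5)*(v^3 + 4*v^2 - 3*v - 18) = (v - 5)*(v + 3)*(v^2 + v - 6) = (v - 5)*(v + 3)^2*(v - 2)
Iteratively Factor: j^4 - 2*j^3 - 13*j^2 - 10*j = (j - 5)*(j^3 + 3*j^2 + 2*j) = (j - 5)*(j + 1)*(j^2 + 2*j) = j*(j - 5)*(j + 1)*(j + 2)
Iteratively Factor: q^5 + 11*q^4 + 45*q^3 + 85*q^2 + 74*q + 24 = (q + 1)*(q^4 + 10*q^3 + 35*q^2 + 50*q + 24) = (q + 1)*(q + 4)*(q^3 + 6*q^2 + 11*q + 6) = (q + 1)^2*(q + 4)*(q^2 + 5*q + 6) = (q + 1)^2*(q + 3)*(q + 4)*(q + 2)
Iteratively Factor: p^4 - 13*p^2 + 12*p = (p - 1)*(p^3 + p^2 - 12*p) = (p - 3)*(p - 1)*(p^2 + 4*p) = (p - 3)*(p - 1)*(p + 4)*(p)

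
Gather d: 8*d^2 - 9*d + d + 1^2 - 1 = 8*d^2 - 8*d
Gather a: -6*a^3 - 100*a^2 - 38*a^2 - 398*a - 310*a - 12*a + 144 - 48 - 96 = -6*a^3 - 138*a^2 - 720*a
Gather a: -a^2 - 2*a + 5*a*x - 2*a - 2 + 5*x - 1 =-a^2 + a*(5*x - 4) + 5*x - 3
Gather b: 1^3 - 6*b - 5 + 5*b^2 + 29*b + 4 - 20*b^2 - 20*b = -15*b^2 + 3*b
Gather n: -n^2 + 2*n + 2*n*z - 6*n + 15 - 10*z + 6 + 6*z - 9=-n^2 + n*(2*z - 4) - 4*z + 12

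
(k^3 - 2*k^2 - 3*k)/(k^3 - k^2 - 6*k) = (k + 1)/(k + 2)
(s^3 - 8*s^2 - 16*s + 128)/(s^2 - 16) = s - 8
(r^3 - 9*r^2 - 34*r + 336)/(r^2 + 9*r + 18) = (r^2 - 15*r + 56)/(r + 3)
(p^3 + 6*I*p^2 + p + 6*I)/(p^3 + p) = (p + 6*I)/p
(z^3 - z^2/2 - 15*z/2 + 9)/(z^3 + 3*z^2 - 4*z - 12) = (z - 3/2)/(z + 2)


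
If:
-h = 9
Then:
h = -9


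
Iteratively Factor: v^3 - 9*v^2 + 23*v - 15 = (v - 1)*(v^2 - 8*v + 15) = (v - 3)*(v - 1)*(v - 5)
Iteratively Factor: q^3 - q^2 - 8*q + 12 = (q - 2)*(q^2 + q - 6) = (q - 2)^2*(q + 3)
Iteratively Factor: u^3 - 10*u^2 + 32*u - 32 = (u - 2)*(u^2 - 8*u + 16) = (u - 4)*(u - 2)*(u - 4)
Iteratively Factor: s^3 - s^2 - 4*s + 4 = (s - 2)*(s^2 + s - 2) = (s - 2)*(s - 1)*(s + 2)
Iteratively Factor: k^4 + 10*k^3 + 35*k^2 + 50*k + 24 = (k + 3)*(k^3 + 7*k^2 + 14*k + 8) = (k + 1)*(k + 3)*(k^2 + 6*k + 8) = (k + 1)*(k + 3)*(k + 4)*(k + 2)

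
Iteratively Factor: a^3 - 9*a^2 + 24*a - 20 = (a - 5)*(a^2 - 4*a + 4) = (a - 5)*(a - 2)*(a - 2)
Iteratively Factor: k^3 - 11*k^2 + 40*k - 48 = (k - 3)*(k^2 - 8*k + 16) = (k - 4)*(k - 3)*(k - 4)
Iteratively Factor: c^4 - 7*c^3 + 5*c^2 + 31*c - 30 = (c - 5)*(c^3 - 2*c^2 - 5*c + 6) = (c - 5)*(c - 3)*(c^2 + c - 2) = (c - 5)*(c - 3)*(c - 1)*(c + 2)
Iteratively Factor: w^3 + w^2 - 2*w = (w)*(w^2 + w - 2) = w*(w + 2)*(w - 1)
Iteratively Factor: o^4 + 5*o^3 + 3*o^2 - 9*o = (o + 3)*(o^3 + 2*o^2 - 3*o) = (o - 1)*(o + 3)*(o^2 + 3*o) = (o - 1)*(o + 3)^2*(o)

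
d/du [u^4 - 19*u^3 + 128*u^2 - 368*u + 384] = 4*u^3 - 57*u^2 + 256*u - 368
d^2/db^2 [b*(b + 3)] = 2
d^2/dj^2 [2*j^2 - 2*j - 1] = 4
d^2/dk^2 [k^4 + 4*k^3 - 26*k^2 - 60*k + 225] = 12*k^2 + 24*k - 52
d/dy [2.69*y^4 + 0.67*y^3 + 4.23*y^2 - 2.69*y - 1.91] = 10.76*y^3 + 2.01*y^2 + 8.46*y - 2.69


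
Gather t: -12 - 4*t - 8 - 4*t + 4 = -8*t - 16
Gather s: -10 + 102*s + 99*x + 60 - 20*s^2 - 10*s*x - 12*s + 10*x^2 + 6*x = -20*s^2 + s*(90 - 10*x) + 10*x^2 + 105*x + 50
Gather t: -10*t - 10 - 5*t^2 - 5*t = -5*t^2 - 15*t - 10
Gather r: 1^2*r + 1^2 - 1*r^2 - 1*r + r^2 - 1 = 0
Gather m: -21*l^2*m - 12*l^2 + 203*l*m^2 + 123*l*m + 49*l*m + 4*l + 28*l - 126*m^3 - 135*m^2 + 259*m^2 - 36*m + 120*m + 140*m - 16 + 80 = -12*l^2 + 32*l - 126*m^3 + m^2*(203*l + 124) + m*(-21*l^2 + 172*l + 224) + 64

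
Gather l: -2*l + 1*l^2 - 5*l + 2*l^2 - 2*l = 3*l^2 - 9*l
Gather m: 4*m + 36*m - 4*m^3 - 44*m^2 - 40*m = -4*m^3 - 44*m^2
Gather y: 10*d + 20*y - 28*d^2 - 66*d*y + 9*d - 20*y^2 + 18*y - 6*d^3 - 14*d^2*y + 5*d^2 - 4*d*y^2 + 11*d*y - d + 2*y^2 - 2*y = -6*d^3 - 23*d^2 + 18*d + y^2*(-4*d - 18) + y*(-14*d^2 - 55*d + 36)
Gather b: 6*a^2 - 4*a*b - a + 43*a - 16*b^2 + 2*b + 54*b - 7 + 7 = 6*a^2 + 42*a - 16*b^2 + b*(56 - 4*a)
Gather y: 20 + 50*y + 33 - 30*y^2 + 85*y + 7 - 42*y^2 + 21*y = -72*y^2 + 156*y + 60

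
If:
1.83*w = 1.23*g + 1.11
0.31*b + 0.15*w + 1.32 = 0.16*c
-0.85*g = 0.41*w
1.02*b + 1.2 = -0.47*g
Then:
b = -1.07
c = 6.60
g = -0.22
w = 0.46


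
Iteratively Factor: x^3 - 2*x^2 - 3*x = (x - 3)*(x^2 + x) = (x - 3)*(x + 1)*(x)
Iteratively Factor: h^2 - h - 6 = (h - 3)*(h + 2)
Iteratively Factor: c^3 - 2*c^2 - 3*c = (c + 1)*(c^2 - 3*c) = c*(c + 1)*(c - 3)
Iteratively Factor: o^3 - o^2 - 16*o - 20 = (o + 2)*(o^2 - 3*o - 10) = (o - 5)*(o + 2)*(o + 2)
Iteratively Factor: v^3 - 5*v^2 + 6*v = (v - 2)*(v^2 - 3*v) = v*(v - 2)*(v - 3)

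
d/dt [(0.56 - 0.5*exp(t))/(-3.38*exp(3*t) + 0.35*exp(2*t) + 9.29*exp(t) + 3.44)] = (-3.38*exp(3*t) + 5.8534*exp(2*t) - 0.392*exp(t) - 6.9224)*exp(t)/(11.4244*exp(6*t) - 2.366*exp(5*t) - 62.6779*exp(4*t) - 16.7514*exp(3*t) + 88.7121*exp(2*t) + 63.9152*exp(t) + 11.8336)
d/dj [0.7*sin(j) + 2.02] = 0.7*cos(j)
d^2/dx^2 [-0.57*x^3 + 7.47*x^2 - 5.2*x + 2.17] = 14.94 - 3.42*x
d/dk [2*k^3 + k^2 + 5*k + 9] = 6*k^2 + 2*k + 5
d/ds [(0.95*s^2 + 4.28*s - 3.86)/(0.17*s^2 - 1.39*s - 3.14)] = (-2.0481*s^2 - 4.6536*s - 18.8046)/(0.0289*s^4 - 0.4726*s^3 + 0.8645*s^2 + 8.7292*s + 9.8596)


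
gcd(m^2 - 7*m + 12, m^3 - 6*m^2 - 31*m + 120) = m - 3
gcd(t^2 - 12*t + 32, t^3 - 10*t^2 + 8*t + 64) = t^2 - 12*t + 32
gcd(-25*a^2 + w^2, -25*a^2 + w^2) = -25*a^2 + w^2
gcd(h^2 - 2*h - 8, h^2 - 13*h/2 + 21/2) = 1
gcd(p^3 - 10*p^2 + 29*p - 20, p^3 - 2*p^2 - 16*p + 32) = p - 4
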